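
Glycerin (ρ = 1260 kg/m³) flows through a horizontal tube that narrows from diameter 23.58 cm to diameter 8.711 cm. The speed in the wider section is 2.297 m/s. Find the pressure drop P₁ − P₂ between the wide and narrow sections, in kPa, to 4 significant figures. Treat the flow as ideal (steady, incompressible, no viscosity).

ΔP ≈ 175.1 kPa

The volume flow rate is constant, so v₂ = (A₁/A₂)v₁ = (436.7/59.60)·2.297 = 16.83 m/s.
Bernoulli (h₁ = h₂): P₁ − P₂ = ½ρ(v₂² − v₁²).
P₁ − P₂ = ½·1260·(16.83² − 2.297²) = ½·1260·278.0 = 175100 Pa.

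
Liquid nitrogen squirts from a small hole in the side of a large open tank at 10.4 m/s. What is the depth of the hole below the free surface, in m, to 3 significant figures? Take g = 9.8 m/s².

For a small hole in a large open tank, ½v² = gh, giving h = v²/(2g).
h = 10.4²/(2·9.8) = 108/19.60 = 5.52 m.

h ≈ 5.52 m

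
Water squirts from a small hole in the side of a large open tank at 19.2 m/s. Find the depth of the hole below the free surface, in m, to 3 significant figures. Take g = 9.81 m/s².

h ≈ 18.8 m

For a small hole in a large open tank, ½v² = gh, giving h = v²/(2g).
h = 19.2²/(2·9.81) = 369/19.62 = 18.8 m.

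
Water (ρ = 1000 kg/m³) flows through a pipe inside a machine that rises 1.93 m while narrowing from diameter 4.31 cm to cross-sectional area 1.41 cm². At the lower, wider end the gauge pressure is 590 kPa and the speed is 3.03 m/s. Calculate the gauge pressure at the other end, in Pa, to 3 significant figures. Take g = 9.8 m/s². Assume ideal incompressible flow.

Mass conservation (A₁v₁ = A₂v₂) gives v₂ = 3.03 × 14.6/1.41 = 31.4 m/s.
Energy conservation along the streamline gives P₂ = P₁ − ½ρ(v₂² − v₁²) − ρg(h₂ − h₁).
P₂ = 590000 + ½·1000·(3.03² − 31.4²) − 1000·9.8·(+1.93) = 590000 + (-487000) − (18900) = 84200 Pa.

P₂ ≈ 84200 Pa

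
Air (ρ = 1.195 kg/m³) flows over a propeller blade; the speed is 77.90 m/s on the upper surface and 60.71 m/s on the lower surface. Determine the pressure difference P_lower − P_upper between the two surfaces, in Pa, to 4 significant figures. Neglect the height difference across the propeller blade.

With negligible Δh, P + ½ρv² is constant, so P_low − P_up = ½ρ(v_up² − v_low²).
ΔP = ½·1.195·(77.90² − 60.71²) = 1424 Pa.

ΔP ≈ 1424 Pa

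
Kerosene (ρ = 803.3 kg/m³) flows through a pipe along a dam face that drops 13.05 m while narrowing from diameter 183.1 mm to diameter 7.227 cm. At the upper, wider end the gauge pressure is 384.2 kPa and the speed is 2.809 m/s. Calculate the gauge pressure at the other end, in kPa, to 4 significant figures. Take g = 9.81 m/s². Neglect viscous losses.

359.6 kPa

Continuity gives A₁v₁ = A₂v₂, so v₂ = (263.3 cm²)/(41.02 cm²) × 2.809 m/s = 18.03 m/s.
Bernoulli: P₁ + ½ρv₁² + ρg h₁ = P₂ + ½ρv₂² + ρg h₂, so P₂ = P₁ + ½ρ(v₁² − v₂²) − ρg(h₂ − h₁).
P₂ = 384200 + ½·803.3·(2.809² − 18.03²) − 803.3·9.81·(−13.05) = 384200 + (-127400) − (-102800) = 359600 Pa.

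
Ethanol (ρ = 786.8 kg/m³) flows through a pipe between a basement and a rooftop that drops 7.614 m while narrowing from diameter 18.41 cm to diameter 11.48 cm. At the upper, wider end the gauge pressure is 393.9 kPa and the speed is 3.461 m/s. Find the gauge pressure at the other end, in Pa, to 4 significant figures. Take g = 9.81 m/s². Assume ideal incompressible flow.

P₂ ≈ 426200 Pa

Continuity gives A₁v₁ = A₂v₂, so v₂ = (266.2 cm²)/(103.5 cm²) × 3.461 m/s = 8.901 m/s.
Bernoulli: P₁ + ½ρv₁² + ρg h₁ = P₂ + ½ρv₂² + ρg h₂, so P₂ = P₁ + ½ρ(v₁² − v₂²) − ρg(h₂ − h₁).
P₂ = 393900 + ½·786.8·(3.461² − 8.901²) − 786.8·9.81·(−7.614) = 393900 + (-26450) − (-58770) = 426200 Pa.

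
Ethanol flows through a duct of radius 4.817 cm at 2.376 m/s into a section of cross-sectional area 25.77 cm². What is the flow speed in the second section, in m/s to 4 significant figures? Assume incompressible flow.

v₂ = 6.721 m/s

Mass conservation (A₁v₁ = A₂v₂) gives v₂ = 2.376 × 72.90/25.77 = 6.721 m/s.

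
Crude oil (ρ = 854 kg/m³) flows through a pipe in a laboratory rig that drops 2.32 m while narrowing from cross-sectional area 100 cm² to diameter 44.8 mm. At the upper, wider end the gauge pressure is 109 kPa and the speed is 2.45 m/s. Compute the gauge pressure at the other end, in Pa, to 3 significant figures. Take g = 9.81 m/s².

P₂ ≈ 27800 Pa

Continuity gives A₁v₁ = A₂v₂, so v₂ = (100 cm²)/(15.8 cm²) × 2.45 m/s = 15.5 m/s.
Energy conservation along the streamline gives P₂ = P₁ − ½ρ(v₂² − v₁²) − ρg(h₂ − h₁).
P₂ = 109000 + ½·854·(2.45² − 15.5²) − 854·9.81·(−2.32) = 109000 + (-101000) − (-19400) = 27800 Pa.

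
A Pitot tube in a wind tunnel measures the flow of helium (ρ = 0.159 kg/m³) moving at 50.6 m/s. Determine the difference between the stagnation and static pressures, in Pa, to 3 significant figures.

ΔP ≈ 204 Pa

Bernoulli between the free stream and the stagnation point: ½ρv² = P_stag − P_static.
ΔP = ½·0.159·50.6² = 204 Pa.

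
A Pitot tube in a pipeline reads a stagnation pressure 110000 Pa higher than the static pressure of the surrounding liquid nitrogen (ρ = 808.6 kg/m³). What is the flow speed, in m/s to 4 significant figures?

v ≈ 16.49 m/s

At the stagnation point the flow is brought to rest, so Bernoulli gives P_stag − P_static = ½ρv².
v = √(2ΔP/ρ) = √(2·110000/808.6) = 16.49 m/s.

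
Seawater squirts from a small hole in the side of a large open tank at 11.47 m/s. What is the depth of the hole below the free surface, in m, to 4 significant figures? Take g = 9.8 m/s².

For a small hole in a large open tank, ½v² = gh, giving h = v²/(2g).
h = 11.47²/(2·9.8) = 131.6/19.60 = 6.712 m.

h ≈ 6.712 m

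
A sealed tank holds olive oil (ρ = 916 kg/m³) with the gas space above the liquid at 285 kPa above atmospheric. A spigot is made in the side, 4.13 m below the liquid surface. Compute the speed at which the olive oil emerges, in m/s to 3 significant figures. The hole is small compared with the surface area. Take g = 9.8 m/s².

Take point 1 at the surface (v₁ ≈ 0) and point 2 at the hole (at atmospheric pressure). Bernoulli: P₁ + ρg h = P_atm + ½ρv₂².
With P₁ − P_atm = 285000 Pa, v₂ = √(2gh + 2ΔP/ρ) = √(2·9.8·4.13 + 2·285000/916) = 26.5 m/s.

26.5 m/s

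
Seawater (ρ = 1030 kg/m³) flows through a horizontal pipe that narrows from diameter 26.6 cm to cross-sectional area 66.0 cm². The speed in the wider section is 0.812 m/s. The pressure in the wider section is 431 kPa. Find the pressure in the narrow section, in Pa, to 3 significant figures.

Continuity gives A₁v₁ = A₂v₂, so v₂ = (556 cm²)/(66.0 cm²) × 0.812 m/s = 6.84 m/s.
The pipe is horizontal, so Bernoulli reduces to P₁ + ½ρv₁² = P₂ + ½ρv₂².
P₂ = P₁ − ½ρ(v₂² − v₁²) = 431000 − ½·1030·(6.84² − 0.812²) = 431000 − 23700 = 407000 Pa.

407000 Pa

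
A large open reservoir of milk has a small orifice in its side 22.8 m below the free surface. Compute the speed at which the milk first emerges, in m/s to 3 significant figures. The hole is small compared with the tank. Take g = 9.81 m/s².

The surface is effectively still and both ends are open, so ½v² = gh and v = √(2·9.81·22.8) = 21.2 m/s.

v ≈ 21.2 m/s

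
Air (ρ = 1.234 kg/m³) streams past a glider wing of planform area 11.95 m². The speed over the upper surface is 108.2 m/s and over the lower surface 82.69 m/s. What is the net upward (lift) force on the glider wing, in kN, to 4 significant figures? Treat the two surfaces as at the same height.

35.90 kN

From P + ½ρv² = const at equal height, P_low − P_up = ½ρ(v_up² − v_low²).
ΔP = ½·1.234·(108.2² − 82.69²) = 3005 Pa.
Lift = ΔP · A = 3005 × 11.95 = 35900 N.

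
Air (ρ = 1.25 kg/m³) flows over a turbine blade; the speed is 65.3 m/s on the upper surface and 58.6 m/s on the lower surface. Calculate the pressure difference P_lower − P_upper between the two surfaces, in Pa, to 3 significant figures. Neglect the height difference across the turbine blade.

With negligible Δh, P + ½ρv² is constant, so P_low − P_up = ½ρ(v_up² − v_low²).
ΔP = ½·1.25·(65.3² − 58.6²) = 519 Pa.

519 Pa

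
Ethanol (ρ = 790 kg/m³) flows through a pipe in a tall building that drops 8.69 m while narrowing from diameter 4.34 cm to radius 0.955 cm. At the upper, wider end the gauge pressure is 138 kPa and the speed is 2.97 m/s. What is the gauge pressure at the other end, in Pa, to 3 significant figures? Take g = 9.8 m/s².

P₂ ≈ 116000 Pa

The volume flow rate is constant, so v₂ = (A₁/A₂)v₁ = (14.8/2.87)·2.97 = 15.3 m/s.
Applying Bernoulli between the two ends and solving for P₂: P₂ = P₁ + ½ρ(v₁² − v₂²) − ρgΔh.
P₂ = 138000 + ½·790·(2.97² − 15.3²) − 790·9.8·(−8.69) = 138000 + (-89400) − (-67300) = 116000 Pa.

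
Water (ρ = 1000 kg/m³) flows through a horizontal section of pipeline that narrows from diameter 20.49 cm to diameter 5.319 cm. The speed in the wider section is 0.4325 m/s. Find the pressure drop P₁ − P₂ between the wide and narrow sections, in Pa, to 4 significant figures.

ΔP ≈ 20500 Pa

Mass conservation (A₁v₁ = A₂v₂) gives v₂ = 0.4325 × 329.7/22.22 = 6.418 m/s.
Along the horizontal streamline, P + ½ρv² is constant.
P₁ − P₂ = ½·1000·(6.418² − 0.4325²) = ½·1000·41.01 = 20500 Pa.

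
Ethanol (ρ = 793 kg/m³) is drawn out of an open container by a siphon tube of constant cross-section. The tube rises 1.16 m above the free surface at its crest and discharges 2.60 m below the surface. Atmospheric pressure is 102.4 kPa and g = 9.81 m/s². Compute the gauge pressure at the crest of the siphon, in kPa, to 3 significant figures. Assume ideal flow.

P_gauge ≈ -29.3 kPa

Bernoulli surface→outlet gives ½v² = g·h_out, so v = √(2·9.81·2.60) = 7.14 m/s.
With constant cross-section the crest speed equals v; applying Bernoulli from the surface up to the crest, P_top = P_atm − ½ρv² − ρg·h_top.
P_top = 102400 − ½·793·7.14² − 793·9.81·1.16 = 73100 Pa. So P_gauge = P_top − P_atm = -29300 Pa.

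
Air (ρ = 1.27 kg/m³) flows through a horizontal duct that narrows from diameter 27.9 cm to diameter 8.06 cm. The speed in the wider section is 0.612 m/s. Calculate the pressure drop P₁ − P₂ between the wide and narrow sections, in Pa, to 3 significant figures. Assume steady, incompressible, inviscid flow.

Mass conservation (A₁v₁ = A₂v₂) gives v₂ = 0.612 × 611/51.0 = 7.33 m/s.
Bernoulli (h₁ = h₂): P₁ − P₂ = ½ρ(v₂² − v₁²).
P₁ − P₂ = ½·1.27·(7.33² − 0.612²) = ½·1.27·53.4 = 33.9 Pa.

ΔP ≈ 33.9 Pa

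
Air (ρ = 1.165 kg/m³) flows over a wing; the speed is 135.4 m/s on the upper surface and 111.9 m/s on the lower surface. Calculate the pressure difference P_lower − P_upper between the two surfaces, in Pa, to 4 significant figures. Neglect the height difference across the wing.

The pressure is lower where the speed is higher: ΔP = ½ρ(v_up² − v_low²).
ΔP = ½·1.165·(135.4² − 111.9²) = 3385 Pa.

ΔP ≈ 3385 Pa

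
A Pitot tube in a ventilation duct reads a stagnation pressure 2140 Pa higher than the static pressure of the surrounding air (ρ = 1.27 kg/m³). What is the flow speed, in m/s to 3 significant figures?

v ≈ 58.1 m/s

At the stagnation point the flow is brought to rest, so Bernoulli gives P_stag − P_static = ½ρv².
v = √(2ΔP/ρ) = √(2·2140/1.27) = 58.1 m/s.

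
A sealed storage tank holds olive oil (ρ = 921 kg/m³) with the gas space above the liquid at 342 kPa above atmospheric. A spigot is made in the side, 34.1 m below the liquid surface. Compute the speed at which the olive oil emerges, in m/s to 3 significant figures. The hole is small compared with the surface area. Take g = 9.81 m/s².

Take point 1 at the surface (v₁ ≈ 0) and point 2 at the hole (at atmospheric pressure). Bernoulli: P₁ + ρg h = P_atm + ½ρv₂².
With P₁ − P_atm = 342000 Pa, v₂ = √(2gh + 2ΔP/ρ) = √(2·9.81·34.1 + 2·342000/921) = 37.6 m/s.

37.6 m/s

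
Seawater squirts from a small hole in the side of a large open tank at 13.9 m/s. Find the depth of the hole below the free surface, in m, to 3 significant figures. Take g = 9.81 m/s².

Inverting v = √(2gh) gives h = v² / 2g.
h = 13.9²/(2·9.81) = 193/19.62 = 9.85 m.

h ≈ 9.85 m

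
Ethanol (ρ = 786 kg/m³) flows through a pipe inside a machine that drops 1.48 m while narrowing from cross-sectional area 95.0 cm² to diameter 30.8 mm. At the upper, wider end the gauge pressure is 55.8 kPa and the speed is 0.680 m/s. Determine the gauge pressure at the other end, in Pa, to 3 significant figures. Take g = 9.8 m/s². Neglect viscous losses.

37800 Pa

By continuity, v₂ = v₁·A₁/A₂ = 0.680·(95.0/7.45) = 8.67 m/s.
Applying Bernoulli between the two ends and solving for P₂: P₂ = P₁ + ½ρ(v₁² − v₂²) − ρgΔh.
P₂ = 55800 + ½·786·(0.680² − 8.67²) − 786·9.8·(−1.48) = 55800 + (-29400) − (-11400) = 37800 Pa.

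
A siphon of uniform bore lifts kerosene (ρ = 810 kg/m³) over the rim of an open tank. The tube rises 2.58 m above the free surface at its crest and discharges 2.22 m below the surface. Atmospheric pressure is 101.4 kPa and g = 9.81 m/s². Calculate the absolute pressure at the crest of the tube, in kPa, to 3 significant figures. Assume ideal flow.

P_top ≈ 63.3 kPa

From the surface to the outlet (both open to atmosphere, surface at rest): v = √(2g·h_out) = √(2·9.81·2.22) = 6.60 m/s.
The bore is uniform, so the speed at the crest is the same v. Bernoulli surface→crest: P_atm = P_top + ½ρv² + ρg·h_top.
P_top = 101400 − ½·810·6.60² − 810·9.81·2.58 = 63300 Pa.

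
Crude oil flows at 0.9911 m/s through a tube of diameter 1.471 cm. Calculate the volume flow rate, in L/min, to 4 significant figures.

Q = A·v = 0.0001699 m² × 0.9911 m/s = 0.0001684 m³/s.
Converting: 0.0001684 m³/s × 60000 = 10.11 L/min.

Q = 10.11 L/min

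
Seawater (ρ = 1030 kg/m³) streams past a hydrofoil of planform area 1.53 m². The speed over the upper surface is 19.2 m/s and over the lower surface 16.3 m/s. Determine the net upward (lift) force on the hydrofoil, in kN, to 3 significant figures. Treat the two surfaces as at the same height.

81.1 kN

With equal heights on the two surfaces, Bernoulli gives P_lower − P_upper = ½ρ(v_upper² − v_lower²).
ΔP = ½·1030·(19.2² − 16.3²) = 53000 Pa.
Lift = ΔP · A = 53000 × 1.53 = 81100 N.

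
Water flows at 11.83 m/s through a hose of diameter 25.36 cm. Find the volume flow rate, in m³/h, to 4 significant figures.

Q = A·v = 0.05051 m² × 11.83 m/s = 0.5975 m³/s.
Converting: 0.5975 m³/s × 3600 = 2151 m³/h.

Q ≈ 2151 m³/h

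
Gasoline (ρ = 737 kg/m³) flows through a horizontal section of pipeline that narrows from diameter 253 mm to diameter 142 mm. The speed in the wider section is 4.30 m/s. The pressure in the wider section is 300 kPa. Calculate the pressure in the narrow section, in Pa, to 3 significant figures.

By continuity, v₂ = v₁·A₁/A₂ = 4.30·(503/158) = 13.7 m/s.
Along the horizontal streamline, P + ½ρv² is constant.
P₂ = P₁ − ½ρ(v₂² − v₁²) = 300000 − ½·737·(13.7² − 4.30²) = 300000 − 61800 = 238000 Pa.

P₂ = 238000 Pa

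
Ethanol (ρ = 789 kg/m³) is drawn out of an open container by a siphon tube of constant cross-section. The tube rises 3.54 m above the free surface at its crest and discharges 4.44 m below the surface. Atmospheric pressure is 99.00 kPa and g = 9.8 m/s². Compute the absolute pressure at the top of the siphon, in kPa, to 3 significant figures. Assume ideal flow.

The outlet speed comes from Torricelli: v = √(2g·4.44) = 9.33 m/s.
The bore is uniform, so the speed at the crest is the same v. Bernoulli surface→crest: P_atm = P_top + ½ρv² + ρg·h_top.
P_top = 99000 − ½·789·9.33² − 789·9.8·3.54 = 37300 Pa.

P_top = 37.3 kPa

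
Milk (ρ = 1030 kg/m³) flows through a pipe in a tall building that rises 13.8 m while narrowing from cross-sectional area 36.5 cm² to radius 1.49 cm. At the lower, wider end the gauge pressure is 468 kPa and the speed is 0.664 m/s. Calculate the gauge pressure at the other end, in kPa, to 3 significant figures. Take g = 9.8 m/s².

P₂ ≈ 323 kPa

The volume flow rate is constant, so v₂ = (A₁/A₂)v₁ = (36.5/6.97)·0.664 = 3.47 m/s.
Applying Bernoulli between the two ends and solving for P₂: P₂ = P₁ + ½ρ(v₁² − v₂²) − ρgΔh.
P₂ = 468000 + ½·1030·(0.664² − 3.47²) − 1030·9.8·(+13.8) = 468000 + (-5990) − (139000) = 323000 Pa.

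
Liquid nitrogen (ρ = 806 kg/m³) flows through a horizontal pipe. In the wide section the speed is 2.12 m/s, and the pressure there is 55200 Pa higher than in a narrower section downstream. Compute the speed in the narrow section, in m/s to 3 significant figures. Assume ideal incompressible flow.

With h₁ = h₂, rearranging Bernoulli gives v₂ = √(v₁² + 2ΔP/ρ).
v₂ = √(2.12² + 2·55200/806) = √(4.49 + 137) = 11.9 m/s.

11.9 m/s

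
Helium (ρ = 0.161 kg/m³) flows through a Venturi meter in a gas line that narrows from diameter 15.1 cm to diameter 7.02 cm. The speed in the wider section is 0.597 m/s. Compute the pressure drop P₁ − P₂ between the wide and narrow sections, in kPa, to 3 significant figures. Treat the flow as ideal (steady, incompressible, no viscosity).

ΔP ≈ 0.000586 kPa

Continuity gives A₁v₁ = A₂v₂, so v₂ = (179 cm²)/(38.7 cm²) × 0.597 m/s = 2.76 m/s.
With no height change, Bernoulli's equation is P₁ + ½ρv₁² = P₂ + ½ρv₂².
P₁ − P₂ = ½·0.161·(2.76² − 0.597²) = ½·0.161·7.27 = 0.586 Pa.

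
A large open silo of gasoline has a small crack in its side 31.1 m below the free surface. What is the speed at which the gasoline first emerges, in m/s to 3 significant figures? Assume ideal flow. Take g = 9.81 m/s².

24.7 m/s

Bernoulli from surface to hole (P equal, v_surface ≈ 0): v = √(2gh) = √(2×9.81×31.1) = 24.7 m/s.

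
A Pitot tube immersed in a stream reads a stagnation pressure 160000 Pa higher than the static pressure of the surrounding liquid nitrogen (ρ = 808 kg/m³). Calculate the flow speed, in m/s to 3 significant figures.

The dynamic pressure equals the rise in static pressure at the stagnation point: ΔP = ½ρv².
v = √(2ΔP/ρ) = √(2·160000/808) = 19.9 m/s.

v ≈ 19.9 m/s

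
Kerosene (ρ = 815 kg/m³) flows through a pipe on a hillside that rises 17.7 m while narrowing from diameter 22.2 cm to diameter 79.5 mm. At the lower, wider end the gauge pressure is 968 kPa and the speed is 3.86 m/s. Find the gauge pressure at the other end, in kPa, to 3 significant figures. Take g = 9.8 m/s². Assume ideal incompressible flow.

464 kPa

Continuity gives A₁v₁ = A₂v₂, so v₂ = (387 cm²)/(49.6 cm²) × 3.86 m/s = 30.1 m/s.
Energy conservation along the streamline gives P₂ = P₁ − ½ρ(v₂² − v₁²) − ρg(h₂ − h₁).
P₂ = 968000 + ½·815·(3.86² − 30.1²) − 815·9.8·(+17.7) = 968000 + (-363000) − (141000) = 464000 Pa.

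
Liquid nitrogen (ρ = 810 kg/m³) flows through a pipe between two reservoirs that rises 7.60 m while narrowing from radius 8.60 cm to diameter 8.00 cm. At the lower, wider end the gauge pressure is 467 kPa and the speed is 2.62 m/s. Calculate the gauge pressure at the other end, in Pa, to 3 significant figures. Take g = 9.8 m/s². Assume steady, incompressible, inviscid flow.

By continuity, v₂ = v₁·A₁/A₂ = 2.62·(232/50.3) = 12.1 m/s.
Energy conservation along the streamline gives P₂ = P₁ − ½ρ(v₂² − v₁²) − ρg(h₂ − h₁).
P₂ = 467000 + ½·810·(2.62² − 12.1²) − 810·9.8·(+7.60) = 467000 + (-56600) − (60300) = 350000 Pa.

350000 Pa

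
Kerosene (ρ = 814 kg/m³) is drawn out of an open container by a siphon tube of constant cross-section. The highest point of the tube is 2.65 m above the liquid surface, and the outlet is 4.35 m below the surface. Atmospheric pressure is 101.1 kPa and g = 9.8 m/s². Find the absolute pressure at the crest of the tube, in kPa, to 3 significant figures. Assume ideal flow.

From the surface to the outlet (both open to atmosphere, surface at rest): v = √(2g·h_out) = √(2·9.8·4.35) = 9.23 m/s.
The bore is uniform, so the speed at the crest is the same v. Bernoulli surface→crest: P_atm = P_top + ½ρv² + ρg·h_top.
P_top = 101100 − ½·814·9.23² − 814·9.8·2.65 = 45300 Pa.

P_top ≈ 45.3 kPa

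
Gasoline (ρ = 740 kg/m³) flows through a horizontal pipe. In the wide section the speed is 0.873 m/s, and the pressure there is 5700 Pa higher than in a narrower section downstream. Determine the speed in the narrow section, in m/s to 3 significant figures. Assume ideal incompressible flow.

v₂ = 4.02 m/s

Along the level pipe P + ½ρv² is conserved, hence v₂² = v₁² + 2(P₁ − P₂)/ρ.
v₂ = √(0.873² + 2·5700/740) = √(0.762 + 15.4) = 4.02 m/s.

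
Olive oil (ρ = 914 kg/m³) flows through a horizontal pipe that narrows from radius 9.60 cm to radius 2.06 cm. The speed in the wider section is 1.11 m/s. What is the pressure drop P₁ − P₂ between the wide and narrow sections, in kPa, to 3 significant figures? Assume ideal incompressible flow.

ΔP ≈ 265 kPa

Continuity gives A₁v₁ = A₂v₂, so v₂ = (290 cm²)/(13.3 cm²) × 1.11 m/s = 24.1 m/s.
Bernoulli (h₁ = h₂): P₁ − P₂ = ½ρ(v₂² − v₁²).
P₁ − P₂ = ½·914·(24.1² − 1.11²) = ½·914·580 = 265000 Pa.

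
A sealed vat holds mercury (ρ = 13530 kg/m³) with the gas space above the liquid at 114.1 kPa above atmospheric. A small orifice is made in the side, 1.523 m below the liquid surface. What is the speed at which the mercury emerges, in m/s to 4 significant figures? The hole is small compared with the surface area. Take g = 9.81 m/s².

Take point 1 at the surface (v₁ ≈ 0) and point 2 at the hole (at atmospheric pressure). Bernoulli: P₁ + ρg h = P_atm + ½ρv₂².
With P₁ − P_atm = 114100 Pa, v₂ = √(2gh + 2ΔP/ρ) = √(2·9.81·1.523 + 2·114100/13530) = 6.837 m/s.

v = 6.837 m/s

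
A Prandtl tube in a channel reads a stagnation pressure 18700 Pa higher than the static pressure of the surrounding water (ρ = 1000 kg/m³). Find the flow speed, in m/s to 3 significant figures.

v ≈ 6.12 m/s

Bernoulli between the free stream and the stagnation point: ½ρv² = P_stag − P_static.
v = √(2ΔP/ρ) = √(2·18700/1000) = 6.12 m/s.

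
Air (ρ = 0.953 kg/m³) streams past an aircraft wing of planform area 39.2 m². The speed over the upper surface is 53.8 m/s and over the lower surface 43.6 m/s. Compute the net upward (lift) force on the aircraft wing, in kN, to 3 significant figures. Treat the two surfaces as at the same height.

18.6 kN

With equal heights on the two surfaces, Bernoulli gives P_lower − P_upper = ½ρ(v_upper² − v_lower²).
ΔP = ½·0.953·(53.8² − 43.6²) = 473 Pa.
Lift = ΔP · A = 473 × 39.2 = 18600 N.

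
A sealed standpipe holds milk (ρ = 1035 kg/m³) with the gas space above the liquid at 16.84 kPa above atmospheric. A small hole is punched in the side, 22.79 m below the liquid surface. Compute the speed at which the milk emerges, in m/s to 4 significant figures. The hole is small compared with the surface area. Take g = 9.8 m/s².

Take point 1 at the surface (v₁ ≈ 0) and point 2 at the hole (at atmospheric pressure). Bernoulli: P₁ + ρg h = P_atm + ½ρv₂².
With P₁ − P_atm = 16840 Pa, v₂ = √(2gh + 2ΔP/ρ) = √(2·9.8·22.79 + 2·16840/1035) = 21.89 m/s.

v = 21.89 m/s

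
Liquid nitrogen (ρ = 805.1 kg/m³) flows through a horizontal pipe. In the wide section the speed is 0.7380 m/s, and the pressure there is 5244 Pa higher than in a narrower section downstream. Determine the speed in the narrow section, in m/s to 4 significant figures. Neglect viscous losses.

Along the level pipe P + ½ρv² is conserved, hence v₂² = v₁² + 2(P₁ − P₂)/ρ.
v₂ = √(0.7380² + 2·5244/805.1) = √(0.5446 + 13.03) = 3.684 m/s.

v₂ = 3.684 m/s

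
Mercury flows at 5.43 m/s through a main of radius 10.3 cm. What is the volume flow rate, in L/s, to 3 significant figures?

Q ≈ 181 L/s

Q = A·v = 0.0333 m² × 5.43 m/s = 0.181 m³/s.
Converting: 0.181 m³/s × 1000 = 181 L/s.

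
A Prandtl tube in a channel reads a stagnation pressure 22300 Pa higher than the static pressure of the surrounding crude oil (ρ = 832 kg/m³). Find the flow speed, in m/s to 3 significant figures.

v ≈ 7.32 m/s

The dynamic pressure equals the rise in static pressure at the stagnation point: ΔP = ½ρv².
v = √(2ΔP/ρ) = √(2·22300/832) = 7.32 m/s.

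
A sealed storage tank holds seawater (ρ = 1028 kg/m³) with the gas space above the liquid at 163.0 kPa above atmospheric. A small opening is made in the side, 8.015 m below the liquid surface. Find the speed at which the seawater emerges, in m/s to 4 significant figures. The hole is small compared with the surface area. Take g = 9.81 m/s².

21.78 m/s

Take point 1 at the surface (v₁ ≈ 0) and point 2 at the hole (at atmospheric pressure). Bernoulli: P₁ + ρg h = P_atm + ½ρv₂².
With P₁ − P_atm = 163000 Pa, v₂ = √(2gh + 2ΔP/ρ) = √(2·9.81·8.015 + 2·163000/1028) = 21.78 m/s.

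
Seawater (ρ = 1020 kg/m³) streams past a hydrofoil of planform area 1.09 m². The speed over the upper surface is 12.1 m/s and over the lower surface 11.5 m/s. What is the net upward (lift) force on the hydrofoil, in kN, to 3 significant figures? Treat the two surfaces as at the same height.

F ≈ 7.87 kN

With equal heights on the two surfaces, Bernoulli gives P_lower − P_upper = ½ρ(v_upper² − v_lower²).
ΔP = ½·1020·(12.1² − 11.5²) = 7220 Pa.
Lift = ΔP · A = 7220 × 1.09 = 7870 N.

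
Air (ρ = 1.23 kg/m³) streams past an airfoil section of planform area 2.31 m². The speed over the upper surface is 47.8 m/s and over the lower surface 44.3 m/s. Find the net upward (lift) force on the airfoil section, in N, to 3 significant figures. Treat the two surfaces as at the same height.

The faster flow above has the lower pressure; Bernoulli (same height) gives ΔP = ½ρ(v_up² − v_low²).
ΔP = ½·1.23·(47.8² − 44.3²) = 198 Pa.
Lift = ΔP · A = 198 × 2.31 = 458 N.

F ≈ 458 N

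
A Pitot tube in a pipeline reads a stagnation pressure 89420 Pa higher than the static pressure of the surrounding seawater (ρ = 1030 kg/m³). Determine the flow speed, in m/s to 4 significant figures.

v ≈ 13.18 m/s

Bernoulli between the free stream and the stagnation point: ½ρv² = P_stag − P_static.
v = √(2ΔP/ρ) = √(2·89420/1030) = 13.18 m/s.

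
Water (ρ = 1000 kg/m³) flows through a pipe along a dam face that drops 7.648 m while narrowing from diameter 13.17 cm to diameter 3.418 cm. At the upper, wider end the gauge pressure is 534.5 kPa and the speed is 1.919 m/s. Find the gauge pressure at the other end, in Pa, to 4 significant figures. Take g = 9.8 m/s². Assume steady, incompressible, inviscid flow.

205400 Pa

By continuity, v₂ = v₁·A₁/A₂ = 1.919·(136.2/9.176) = 28.49 m/s.
Applying Bernoulli between the two ends and solving for P₂: P₂ = P₁ + ½ρ(v₁² − v₂²) − ρgΔh.
P₂ = 534500 + ½·1000·(1.919² − 28.49²) − 1000·9.8·(−7.648) = 534500 + (-404000) − (-74950) = 205400 Pa.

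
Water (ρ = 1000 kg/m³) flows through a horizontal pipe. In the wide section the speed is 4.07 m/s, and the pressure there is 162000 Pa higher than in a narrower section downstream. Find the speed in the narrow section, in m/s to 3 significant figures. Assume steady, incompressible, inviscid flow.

18.5 m/s

Horizontal Bernoulli: P₁ + ½ρv₁² = P₂ + ½ρv₂², so v₂² = v₁² + 2(P₁ − P₂)/ρ.
v₂ = √(4.07² + 2·162000/1000) = √(16.6 + 324) = 18.5 m/s.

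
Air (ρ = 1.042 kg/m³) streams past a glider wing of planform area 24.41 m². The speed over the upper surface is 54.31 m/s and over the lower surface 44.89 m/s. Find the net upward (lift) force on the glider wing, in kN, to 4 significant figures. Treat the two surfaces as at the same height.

The faster flow above has the lower pressure; Bernoulli (same height) gives ΔP = ½ρ(v_up² − v_low²).
ΔP = ½·1.042·(54.31² − 44.89²) = 486.9 Pa.
Lift = ΔP · A = 486.9 × 24.41 = 11880 N.

F ≈ 11.88 kN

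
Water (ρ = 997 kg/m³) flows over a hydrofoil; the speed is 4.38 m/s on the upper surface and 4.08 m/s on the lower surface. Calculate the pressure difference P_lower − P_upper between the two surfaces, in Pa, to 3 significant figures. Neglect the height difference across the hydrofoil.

ΔP ≈ 1270 Pa

With negligible Δh, P + ½ρv² is constant, so P_low − P_up = ½ρ(v_up² − v_low²).
ΔP = ½·997·(4.38² − 4.08²) = 1270 Pa.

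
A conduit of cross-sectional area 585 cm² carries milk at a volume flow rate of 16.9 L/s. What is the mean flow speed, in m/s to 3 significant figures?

v = 0.289 m/s

Q = 16.9 L/s = 0.0169 m³/s.
v = Q/A = 0.0169 / 0.0585 = 0.289 m/s.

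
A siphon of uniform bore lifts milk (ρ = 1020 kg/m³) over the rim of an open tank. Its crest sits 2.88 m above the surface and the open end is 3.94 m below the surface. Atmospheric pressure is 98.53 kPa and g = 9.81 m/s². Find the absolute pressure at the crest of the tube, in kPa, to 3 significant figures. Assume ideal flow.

30.3 kPa

From the surface to the outlet (both open to atmosphere, surface at rest): v = √(2g·h_out) = √(2·9.81·3.94) = 8.79 m/s.
With constant cross-section the crest speed equals v; applying Bernoulli from the surface up to the crest, P_top = P_atm − ½ρv² − ρg·h_top.
P_top = 98530 − ½·1020·8.79² − 1020·9.81·2.88 = 30300 Pa.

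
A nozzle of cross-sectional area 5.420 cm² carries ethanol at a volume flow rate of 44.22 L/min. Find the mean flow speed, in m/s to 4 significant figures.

Q = 44.22 L/min = 0.0007370 m³/s.
v = Q/A = 0.0007370 / 0.0005420 = 1.360 m/s.

1.360 m/s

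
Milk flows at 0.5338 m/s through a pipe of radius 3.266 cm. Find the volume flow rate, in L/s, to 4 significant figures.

Q = A·v = 0.003351 m² × 0.5338 m/s = 0.001789 m³/s.
Converting: 0.001789 m³/s × 1000 = 1.789 L/s.

Q ≈ 1.789 L/s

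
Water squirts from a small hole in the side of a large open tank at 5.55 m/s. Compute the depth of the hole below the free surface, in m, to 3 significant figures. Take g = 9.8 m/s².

For a small hole in a large open tank, ½v² = gh, giving h = v²/(2g).
h = 5.55²/(2·9.8) = 30.8/19.60 = 1.57 m.

h ≈ 1.57 m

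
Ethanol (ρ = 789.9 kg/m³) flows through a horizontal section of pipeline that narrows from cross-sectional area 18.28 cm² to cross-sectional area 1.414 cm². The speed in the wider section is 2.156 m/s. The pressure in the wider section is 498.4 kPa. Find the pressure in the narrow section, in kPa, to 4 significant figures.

By continuity, v₂ = v₁·A₁/A₂ = 2.156·(18.28/1.414) = 27.87 m/s.
With no height change, Bernoulli's equation is P₁ + ½ρv₁² = P₂ + ½ρv₂².
P₂ = P₁ − ½ρ(v₂² − v₁²) = 498400 − ½·789.9·(27.87² − 2.156²) = 498400 − 305000 = 193400 Pa.

P₂ ≈ 193.4 kPa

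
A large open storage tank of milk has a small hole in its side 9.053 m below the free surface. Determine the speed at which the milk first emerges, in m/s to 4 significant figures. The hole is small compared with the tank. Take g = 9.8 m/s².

Bernoulli from surface to hole (P equal, v_surface ≈ 0): v = √(2gh) = √(2×9.8×9.053) = 13.32 m/s.

13.32 m/s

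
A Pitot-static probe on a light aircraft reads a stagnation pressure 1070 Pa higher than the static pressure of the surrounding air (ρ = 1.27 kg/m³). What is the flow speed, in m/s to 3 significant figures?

The dynamic pressure equals the rise in static pressure at the stagnation point: ΔP = ½ρv².
v = √(2ΔP/ρ) = √(2·1070/1.27) = 41.0 m/s.

v = 41.0 m/s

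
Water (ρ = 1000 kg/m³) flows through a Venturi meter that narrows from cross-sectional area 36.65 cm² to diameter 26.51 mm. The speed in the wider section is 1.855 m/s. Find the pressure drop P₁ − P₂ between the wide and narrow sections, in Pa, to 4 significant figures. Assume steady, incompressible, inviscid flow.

ΔP ≈ 74130 Pa

Continuity gives A₁v₁ = A₂v₂, so v₂ = (36.65 cm²)/(5.520 cm²) × 1.855 m/s = 12.32 m/s.
Along the horizontal streamline, P + ½ρv² is constant.
P₁ − P₂ = ½·1000·(12.32² − 1.855²) = ½·1000·148.3 = 74130 Pa.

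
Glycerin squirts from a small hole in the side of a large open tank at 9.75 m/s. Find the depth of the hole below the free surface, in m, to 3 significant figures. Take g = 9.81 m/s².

Torricelli: v = √(2gh), so h = v²/(2g).
h = 9.75²/(2·9.81) = 95.1/19.62 = 4.85 m.

h ≈ 4.85 m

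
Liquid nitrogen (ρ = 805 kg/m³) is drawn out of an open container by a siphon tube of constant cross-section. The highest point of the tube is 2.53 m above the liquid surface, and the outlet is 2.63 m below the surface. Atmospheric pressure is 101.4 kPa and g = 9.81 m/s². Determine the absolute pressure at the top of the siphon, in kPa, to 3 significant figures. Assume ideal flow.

P_top ≈ 60.7 kPa

From the surface to the outlet (both open to atmosphere, surface at rest): v = √(2g·h_out) = √(2·9.81·2.63) = 7.18 m/s.
The bore is uniform, so the speed at the crest is the same v. Bernoulli surface→crest: P_atm = P_top + ½ρv² + ρg·h_top.
P_top = 101400 − ½·805·7.18² − 805·9.81·2.53 = 60700 Pa.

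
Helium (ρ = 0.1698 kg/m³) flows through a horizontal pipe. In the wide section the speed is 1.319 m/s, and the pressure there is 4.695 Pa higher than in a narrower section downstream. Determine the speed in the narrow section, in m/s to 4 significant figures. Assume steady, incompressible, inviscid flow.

v₂ ≈ 7.552 m/s

Horizontal Bernoulli: P₁ + ½ρv₁² = P₂ + ½ρv₂², so v₂² = v₁² + 2(P₁ − P₂)/ρ.
v₂ = √(1.319² + 2·4.695/0.1698) = √(1.740 + 55.30) = 7.552 m/s.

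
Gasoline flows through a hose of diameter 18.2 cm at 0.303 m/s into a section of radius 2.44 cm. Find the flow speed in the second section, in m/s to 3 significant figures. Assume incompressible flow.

Mass conservation (A₁v₁ = A₂v₂) gives v₂ = 0.303 × 260/18.7 = 4.21 m/s.

v₂ ≈ 4.21 m/s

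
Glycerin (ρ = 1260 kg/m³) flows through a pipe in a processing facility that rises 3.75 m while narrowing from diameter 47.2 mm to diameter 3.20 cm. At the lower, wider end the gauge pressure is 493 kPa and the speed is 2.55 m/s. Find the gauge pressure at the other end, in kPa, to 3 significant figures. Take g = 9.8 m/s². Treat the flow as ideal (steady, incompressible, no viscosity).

Mass conservation (A₁v₁ = A₂v₂) gives v₂ = 2.55 × 17.5/8.04 = 5.55 m/s.
Applying Bernoulli between the two ends and solving for P₂: P₂ = P₁ + ½ρ(v₁² − v₂²) − ρgΔh.
P₂ = 493000 + ½·1260·(2.55² − 5.55²) − 1260·9.8·(+3.75) = 493000 + (-15300) − (46300) = 431000 Pa.

P₂ ≈ 431 kPa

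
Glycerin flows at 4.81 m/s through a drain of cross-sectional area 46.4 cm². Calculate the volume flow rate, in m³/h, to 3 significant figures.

80.3 m³/h

Q = A·v = 0.00464 m² × 4.81 m/s = 0.0223 m³/s.
Converting: 0.0223 m³/s × 3600 = 80.3 m³/h.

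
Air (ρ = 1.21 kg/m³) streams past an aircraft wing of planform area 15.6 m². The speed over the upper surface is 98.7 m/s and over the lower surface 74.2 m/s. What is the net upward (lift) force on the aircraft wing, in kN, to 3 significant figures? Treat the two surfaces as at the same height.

The faster flow above has the lower pressure; Bernoulli (same height) gives ΔP = ½ρ(v_up² − v_low²).
ΔP = ½·1.21·(98.7² − 74.2²) = 2560 Pa.
Lift = ΔP · A = 2560 × 15.6 = 40000 N.

F ≈ 40.0 kN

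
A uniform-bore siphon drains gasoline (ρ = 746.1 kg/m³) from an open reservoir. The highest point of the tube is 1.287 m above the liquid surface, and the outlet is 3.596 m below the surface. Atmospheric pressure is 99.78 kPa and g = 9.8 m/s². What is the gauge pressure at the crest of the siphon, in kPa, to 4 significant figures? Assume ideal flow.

-35.70 kPa

From the surface to the outlet (both open to atmosphere, surface at rest): v = √(2g·h_out) = √(2·9.8·3.596) = 8.395 m/s.
Continuity keeps v the same throughout the tube; from surface to crest, P_atm + 0 = P_top + ½ρv² + ρg·h_top.
P_top = 99780 − ½·746.1·8.395² − 746.1·9.8·1.287 = 64080 Pa. So P_gauge = P_top − P_atm = -35700 Pa.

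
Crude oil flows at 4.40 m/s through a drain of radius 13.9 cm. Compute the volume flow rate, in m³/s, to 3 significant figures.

Q ≈ 0.267 m³/s

Q = A·v = 0.0607 m² × 4.40 m/s = 0.267 m³/s.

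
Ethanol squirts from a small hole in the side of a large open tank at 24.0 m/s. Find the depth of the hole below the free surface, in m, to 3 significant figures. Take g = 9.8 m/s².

h = 29.4 m

For a small hole in a large open tank, ½v² = gh, giving h = v²/(2g).
h = 24.0²/(2·9.8) = 576/19.60 = 29.4 m.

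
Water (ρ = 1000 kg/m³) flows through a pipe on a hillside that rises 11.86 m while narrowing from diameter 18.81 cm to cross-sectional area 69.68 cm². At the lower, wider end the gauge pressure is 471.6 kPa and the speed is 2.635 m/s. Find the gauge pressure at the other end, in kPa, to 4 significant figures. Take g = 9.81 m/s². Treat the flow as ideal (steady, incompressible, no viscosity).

Mass conservation (A₁v₁ = A₂v₂) gives v₂ = 2.635 × 277.9/69.68 = 10.51 m/s.
Energy conservation along the streamline gives P₂ = P₁ − ½ρ(v₂² − v₁²) − ρg(h₂ − h₁).
P₂ = 471600 + ½·1000·(2.635² − 10.51²) − 1000·9.81·(+11.86) = 471600 + (-51740) − (116300) = 303500 Pa.

P₂ ≈ 303.5 kPa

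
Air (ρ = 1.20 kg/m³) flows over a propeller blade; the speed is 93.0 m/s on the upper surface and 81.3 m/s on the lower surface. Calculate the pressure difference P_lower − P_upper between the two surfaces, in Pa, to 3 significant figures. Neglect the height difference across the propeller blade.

The pressure is lower where the speed is higher: ΔP = ½ρ(v_up² − v_low²).
ΔP = ½·1.20·(93.0² − 81.3²) = 1220 Pa.

ΔP = 1220 Pa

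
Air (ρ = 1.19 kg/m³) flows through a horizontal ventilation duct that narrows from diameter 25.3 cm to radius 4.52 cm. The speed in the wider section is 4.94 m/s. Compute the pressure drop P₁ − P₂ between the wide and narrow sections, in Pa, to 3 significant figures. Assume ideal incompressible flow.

ΔP ≈ 876 Pa

The volume flow rate is constant, so v₂ = (A₁/A₂)v₁ = (503/64.2)·4.94 = 38.7 m/s.
Bernoulli (h₁ = h₂): P₁ − P₂ = ½ρ(v₂² − v₁²).
P₁ − P₂ = ½·1.19·(38.7² − 4.94²) = ½·1.19·1470 = 876 Pa.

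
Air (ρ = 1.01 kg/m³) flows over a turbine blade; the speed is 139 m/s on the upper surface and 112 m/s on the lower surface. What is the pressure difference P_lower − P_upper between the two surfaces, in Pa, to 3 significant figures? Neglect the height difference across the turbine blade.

ΔP ≈ 3420 Pa

With negligible Δh, P + ½ρv² is constant, so P_low − P_up = ½ρ(v_up² − v_low²).
ΔP = ½·1.01·(139² − 112²) = 3420 Pa.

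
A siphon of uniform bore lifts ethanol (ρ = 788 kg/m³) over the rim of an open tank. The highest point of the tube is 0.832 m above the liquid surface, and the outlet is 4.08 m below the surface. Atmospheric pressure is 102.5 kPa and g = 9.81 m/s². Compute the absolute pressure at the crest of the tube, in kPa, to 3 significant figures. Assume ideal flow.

P_top ≈ 64.5 kPa

Bernoulli surface→outlet gives ½v² = g·h_out, so v = √(2·9.81·4.08) = 8.95 m/s.
Continuity keeps v the same throughout the tube; from surface to crest, P_atm + 0 = P_top + ½ρv² + ρg·h_top.
P_top = 102500 − ½·788·8.95² − 788·9.81·0.832 = 64500 Pa.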